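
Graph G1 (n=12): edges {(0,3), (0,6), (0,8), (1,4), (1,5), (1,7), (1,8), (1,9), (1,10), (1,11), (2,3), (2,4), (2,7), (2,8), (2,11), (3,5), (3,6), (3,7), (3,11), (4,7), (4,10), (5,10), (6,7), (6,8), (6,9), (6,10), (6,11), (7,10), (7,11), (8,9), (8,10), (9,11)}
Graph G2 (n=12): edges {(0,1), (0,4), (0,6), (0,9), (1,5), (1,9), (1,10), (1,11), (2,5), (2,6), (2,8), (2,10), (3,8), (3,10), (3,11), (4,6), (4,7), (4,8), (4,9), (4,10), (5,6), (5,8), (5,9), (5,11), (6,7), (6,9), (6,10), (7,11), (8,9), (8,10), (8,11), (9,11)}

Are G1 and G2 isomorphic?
Yes, isomorphic

The graphs are isomorphic.
One valid mapping φ: V(G1) → V(G2): 0→3, 1→6, 2→1, 3→11, 4→0, 5→7, 6→8, 7→9, 8→10, 9→2, 10→4, 11→5

Verify φ preserves adjacency — for each edge of G1, its image is an edge of G2:
  (0,3) → (φ(0),φ(3)) = (3,11) ∈ E(G2) ✓
  (0,6) → (φ(0),φ(6)) = (3,8) ∈ E(G2) ✓
  (0,8) → (φ(0),φ(8)) = (3,10) ∈ E(G2) ✓
  (1,4) → (φ(1),φ(4)) = (0,6) ∈ E(G2) ✓
  (1,5) → (φ(1),φ(5)) = (6,7) ∈ E(G2) ✓
  (1,7) → (φ(1),φ(7)) = (6,9) ∈ E(G2) ✓
  (1,8) → (φ(1),φ(8)) = (6,10) ∈ E(G2) ✓
  (1,9) → (φ(1),φ(9)) = (2,6) ∈ E(G2) ✓
  (1,10) → (φ(1),φ(10)) = (4,6) ∈ E(G2) ✓
  (1,11) → (φ(1),φ(11)) = (5,6) ∈ E(G2) ✓
  (2,3) → (φ(2),φ(3)) = (1,11) ∈ E(G2) ✓
  (2,4) → (φ(2),φ(4)) = (0,1) ∈ E(G2) ✓
  (2,7) → (φ(2),φ(7)) = (1,9) ∈ E(G2) ✓
  (2,8) → (φ(2),φ(8)) = (1,10) ∈ E(G2) ✓
  (2,11) → (φ(2),φ(11)) = (1,5) ∈ E(G2) ✓
  (3,5) → (φ(3),φ(5)) = (7,11) ∈ E(G2) ✓
  (3,6) → (φ(3),φ(6)) = (8,11) ∈ E(G2) ✓
  (3,7) → (φ(3),φ(7)) = (9,11) ∈ E(G2) ✓
  (3,11) → (φ(3),φ(11)) = (5,11) ∈ E(G2) ✓
  (4,7) → (φ(4),φ(7)) = (0,9) ∈ E(G2) ✓
  (4,10) → (φ(4),φ(10)) = (0,4) ∈ E(G2) ✓
  (5,10) → (φ(5),φ(10)) = (4,7) ∈ E(G2) ✓
  (6,7) → (φ(6),φ(7)) = (8,9) ∈ E(G2) ✓
  (6,8) → (φ(6),φ(8)) = (8,10) ∈ E(G2) ✓
  (6,9) → (φ(6),φ(9)) = (2,8) ∈ E(G2) ✓
  (6,10) → (φ(6),φ(10)) = (4,8) ∈ E(G2) ✓
  (6,11) → (φ(6),φ(11)) = (5,8) ∈ E(G2) ✓
  (7,10) → (φ(7),φ(10)) = (4,9) ∈ E(G2) ✓
  (7,11) → (φ(7),φ(11)) = (5,9) ∈ E(G2) ✓
  (8,9) → (φ(8),φ(9)) = (2,10) ∈ E(G2) ✓
  (8,10) → (φ(8),φ(10)) = (4,10) ∈ E(G2) ✓
  (9,11) → (φ(9),φ(11)) = (2,5) ∈ E(G2) ✓
All 32 edges of G1 map to edges of G2, and |E(G1)| = |E(G2)| = 32, so φ is a bijection on edges as well as vertices. Hence G1 ≅ G2.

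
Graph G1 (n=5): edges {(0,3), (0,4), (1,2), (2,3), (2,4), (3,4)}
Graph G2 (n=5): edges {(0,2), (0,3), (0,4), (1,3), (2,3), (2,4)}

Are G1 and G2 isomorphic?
Yes, isomorphic

The graphs are isomorphic.
One valid mapping φ: V(G1) → V(G2): 0→4, 1→1, 2→3, 3→0, 4→2

Verify φ preserves adjacency — for each edge of G1, its image is an edge of G2:
  (0,3) → (φ(0),φ(3)) = (0,4) ∈ E(G2) ✓
  (0,4) → (φ(0),φ(4)) = (2,4) ∈ E(G2) ✓
  (1,2) → (φ(1),φ(2)) = (1,3) ∈ E(G2) ✓
  (2,3) → (φ(2),φ(3)) = (0,3) ∈ E(G2) ✓
  (2,4) → (φ(2),φ(4)) = (2,3) ∈ E(G2) ✓
  (3,4) → (φ(3),φ(4)) = (0,2) ∈ E(G2) ✓
All 6 edges of G1 map to edges of G2, and |E(G1)| = |E(G2)| = 6, so φ is a bijection on edges as well as vertices. Hence G1 ≅ G2.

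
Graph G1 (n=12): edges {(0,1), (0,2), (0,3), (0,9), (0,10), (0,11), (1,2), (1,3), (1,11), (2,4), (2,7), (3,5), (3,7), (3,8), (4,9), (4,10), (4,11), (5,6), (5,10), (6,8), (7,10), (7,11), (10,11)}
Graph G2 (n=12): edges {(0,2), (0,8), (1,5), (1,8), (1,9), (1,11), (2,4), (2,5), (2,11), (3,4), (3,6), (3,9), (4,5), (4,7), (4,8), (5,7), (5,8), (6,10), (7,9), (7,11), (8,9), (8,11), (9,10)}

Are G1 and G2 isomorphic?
Yes, isomorphic

The graphs are isomorphic.
One valid mapping φ: V(G1) → V(G2): 0→8, 1→1, 2→11, 3→9, 4→2, 5→3, 6→6, 7→7, 8→10, 9→0, 10→4, 11→5

Verify φ preserves adjacency — for each edge of G1, its image is an edge of G2:
  (0,1) → (φ(0),φ(1)) = (1,8) ∈ E(G2) ✓
  (0,2) → (φ(0),φ(2)) = (8,11) ∈ E(G2) ✓
  (0,3) → (φ(0),φ(3)) = (8,9) ∈ E(G2) ✓
  (0,9) → (φ(0),φ(9)) = (0,8) ∈ E(G2) ✓
  (0,10) → (φ(0),φ(10)) = (4,8) ∈ E(G2) ✓
  (0,11) → (φ(0),φ(11)) = (5,8) ∈ E(G2) ✓
  (1,2) → (φ(1),φ(2)) = (1,11) ∈ E(G2) ✓
  (1,3) → (φ(1),φ(3)) = (1,9) ∈ E(G2) ✓
  (1,11) → (φ(1),φ(11)) = (1,5) ∈ E(G2) ✓
  (2,4) → (φ(2),φ(4)) = (2,11) ∈ E(G2) ✓
  (2,7) → (φ(2),φ(7)) = (7,11) ∈ E(G2) ✓
  (3,5) → (φ(3),φ(5)) = (3,9) ∈ E(G2) ✓
  (3,7) → (φ(3),φ(7)) = (7,9) ∈ E(G2) ✓
  (3,8) → (φ(3),φ(8)) = (9,10) ∈ E(G2) ✓
  (4,9) → (φ(4),φ(9)) = (0,2) ∈ E(G2) ✓
  (4,10) → (φ(4),φ(10)) = (2,4) ∈ E(G2) ✓
  (4,11) → (φ(4),φ(11)) = (2,5) ∈ E(G2) ✓
  (5,6) → (φ(5),φ(6)) = (3,6) ∈ E(G2) ✓
  (5,10) → (φ(5),φ(10)) = (3,4) ∈ E(G2) ✓
  (6,8) → (φ(6),φ(8)) = (6,10) ∈ E(G2) ✓
  (7,10) → (φ(7),φ(10)) = (4,7) ∈ E(G2) ✓
  (7,11) → (φ(7),φ(11)) = (5,7) ∈ E(G2) ✓
  (10,11) → (φ(10),φ(11)) = (4,5) ∈ E(G2) ✓
All 23 edges of G1 map to edges of G2, and |E(G1)| = |E(G2)| = 23, so φ is a bijection on edges as well as vertices. Hence G1 ≅ G2.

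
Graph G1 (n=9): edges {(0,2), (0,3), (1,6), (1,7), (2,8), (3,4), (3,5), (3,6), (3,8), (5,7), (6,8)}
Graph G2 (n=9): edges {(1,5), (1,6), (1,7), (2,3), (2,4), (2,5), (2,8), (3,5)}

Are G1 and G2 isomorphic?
No, not isomorphic

The graphs are NOT isomorphic.

Degrees in G1: deg(0)=2, deg(1)=2, deg(2)=2, deg(3)=5, deg(4)=1, deg(5)=2, deg(6)=3, deg(7)=2, deg(8)=3.
Sorted degree sequence of G1: [5, 3, 3, 2, 2, 2, 2, 2, 1].
Degrees in G2: deg(0)=0, deg(1)=3, deg(2)=4, deg(3)=2, deg(4)=1, deg(5)=3, deg(6)=1, deg(7)=1, deg(8)=1.
Sorted degree sequence of G2: [4, 3, 3, 2, 1, 1, 1, 1, 0].
The (sorted) degree sequence is an isomorphism invariant, so since G1 and G2 have different degree sequences they cannot be isomorphic.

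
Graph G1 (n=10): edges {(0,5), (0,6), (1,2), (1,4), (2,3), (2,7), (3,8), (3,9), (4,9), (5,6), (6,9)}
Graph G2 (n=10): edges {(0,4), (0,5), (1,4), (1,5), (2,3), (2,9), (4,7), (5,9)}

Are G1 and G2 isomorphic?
No, not isomorphic

The graphs are NOT isomorphic.

Connected components of G1: 1 component(s) with vertex sets [[0, 1, 2, 3, 4, 5, 6, 7, 8, 9]], sizes [10].
Connected components of G2: 3 component(s) with vertex sets [[6], [8], [0, 1, 2, 3, 4, 5, 7, 9]], sizes [1, 1, 8].
The number of connected components (and the multiset of component sizes) is an isomorphism invariant — an isomorphism maps each component of G1 bijectively onto a component of G2. Since G1 has 1 component(s) and G2 has 3, they cannot be isomorphic.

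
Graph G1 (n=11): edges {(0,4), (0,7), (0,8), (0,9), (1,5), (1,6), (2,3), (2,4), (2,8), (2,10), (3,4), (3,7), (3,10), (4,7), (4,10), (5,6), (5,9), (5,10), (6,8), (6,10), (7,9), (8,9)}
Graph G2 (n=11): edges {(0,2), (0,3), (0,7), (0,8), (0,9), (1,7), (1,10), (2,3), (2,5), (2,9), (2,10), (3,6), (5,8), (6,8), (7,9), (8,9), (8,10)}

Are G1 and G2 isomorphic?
No, not isomorphic

The graphs are NOT isomorphic.

Counting triangles (3-cliques): G1 has 10, G2 has 4.
Triangle count is an isomorphism invariant, so differing triangle counts rule out isomorphism.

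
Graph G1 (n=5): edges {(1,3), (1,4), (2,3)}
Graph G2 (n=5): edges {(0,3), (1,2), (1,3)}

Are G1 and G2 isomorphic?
Yes, isomorphic

The graphs are isomorphic.
One valid mapping φ: V(G1) → V(G2): 0→4, 1→3, 2→2, 3→1, 4→0

Verify φ preserves adjacency — for each edge of G1, its image is an edge of G2:
  (1,3) → (φ(1),φ(3)) = (1,3) ∈ E(G2) ✓
  (1,4) → (φ(1),φ(4)) = (0,3) ∈ E(G2) ✓
  (2,3) → (φ(2),φ(3)) = (1,2) ∈ E(G2) ✓
All 3 edges of G1 map to edges of G2, and |E(G1)| = |E(G2)| = 3, so φ is a bijection on edges as well as vertices. Hence G1 ≅ G2.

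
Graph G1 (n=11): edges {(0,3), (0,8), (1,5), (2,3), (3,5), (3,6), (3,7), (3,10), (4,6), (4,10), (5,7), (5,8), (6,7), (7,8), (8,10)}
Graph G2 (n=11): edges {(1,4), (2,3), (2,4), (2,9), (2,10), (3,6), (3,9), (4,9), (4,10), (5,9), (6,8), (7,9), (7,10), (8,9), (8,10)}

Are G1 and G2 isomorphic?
Yes, isomorphic

The graphs are isomorphic.
One valid mapping φ: V(G1) → V(G2): 0→7, 1→1, 2→5, 3→9, 4→6, 5→4, 6→3, 7→2, 8→10, 9→0, 10→8

Verify φ preserves adjacency — for each edge of G1, its image is an edge of G2:
  (0,3) → (φ(0),φ(3)) = (7,9) ∈ E(G2) ✓
  (0,8) → (φ(0),φ(8)) = (7,10) ∈ E(G2) ✓
  (1,5) → (φ(1),φ(5)) = (1,4) ∈ E(G2) ✓
  (2,3) → (φ(2),φ(3)) = (5,9) ∈ E(G2) ✓
  (3,5) → (φ(3),φ(5)) = (4,9) ∈ E(G2) ✓
  (3,6) → (φ(3),φ(6)) = (3,9) ∈ E(G2) ✓
  (3,7) → (φ(3),φ(7)) = (2,9) ∈ E(G2) ✓
  (3,10) → (φ(3),φ(10)) = (8,9) ∈ E(G2) ✓
  (4,6) → (φ(4),φ(6)) = (3,6) ∈ E(G2) ✓
  (4,10) → (φ(4),φ(10)) = (6,8) ∈ E(G2) ✓
  (5,7) → (φ(5),φ(7)) = (2,4) ∈ E(G2) ✓
  (5,8) → (φ(5),φ(8)) = (4,10) ∈ E(G2) ✓
  (6,7) → (φ(6),φ(7)) = (2,3) ∈ E(G2) ✓
  (7,8) → (φ(7),φ(8)) = (2,10) ∈ E(G2) ✓
  (8,10) → (φ(8),φ(10)) = (8,10) ∈ E(G2) ✓
All 15 edges of G1 map to edges of G2, and |E(G1)| = |E(G2)| = 15, so φ is a bijection on edges as well as vertices. Hence G1 ≅ G2.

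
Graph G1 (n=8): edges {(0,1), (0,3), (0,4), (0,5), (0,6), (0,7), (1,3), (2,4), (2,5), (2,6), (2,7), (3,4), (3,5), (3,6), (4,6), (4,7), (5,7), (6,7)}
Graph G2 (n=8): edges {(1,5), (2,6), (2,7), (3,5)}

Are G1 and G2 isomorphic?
No, not isomorphic

The graphs are NOT isomorphic.

Connected components of G1: 1 component(s) with vertex sets [[0, 1, 2, 3, 4, 5, 6, 7]], sizes [8].
Connected components of G2: 4 component(s) with vertex sets [[0], [4], [1, 3, 5], [2, 6, 7]], sizes [1, 1, 3, 3].
The number of connected components (and the multiset of component sizes) is an isomorphism invariant — an isomorphism maps each component of G1 bijectively onto a component of G2. Since G1 has 1 component(s) and G2 has 4, they cannot be isomorphic.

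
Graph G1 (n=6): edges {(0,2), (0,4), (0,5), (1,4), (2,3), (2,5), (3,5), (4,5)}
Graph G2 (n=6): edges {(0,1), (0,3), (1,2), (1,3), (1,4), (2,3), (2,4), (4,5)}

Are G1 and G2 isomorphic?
Yes, isomorphic

The graphs are isomorphic.
One valid mapping φ: V(G1) → V(G2): 0→2, 1→5, 2→3, 3→0, 4→4, 5→1

Verify φ preserves adjacency — for each edge of G1, its image is an edge of G2:
  (0,2) → (φ(0),φ(2)) = (2,3) ∈ E(G2) ✓
  (0,4) → (φ(0),φ(4)) = (2,4) ∈ E(G2) ✓
  (0,5) → (φ(0),φ(5)) = (1,2) ∈ E(G2) ✓
  (1,4) → (φ(1),φ(4)) = (4,5) ∈ E(G2) ✓
  (2,3) → (φ(2),φ(3)) = (0,3) ∈ E(G2) ✓
  (2,5) → (φ(2),φ(5)) = (1,3) ∈ E(G2) ✓
  (3,5) → (φ(3),φ(5)) = (0,1) ∈ E(G2) ✓
  (4,5) → (φ(4),φ(5)) = (1,4) ∈ E(G2) ✓
All 8 edges of G1 map to edges of G2, and |E(G1)| = |E(G2)| = 8, so φ is a bijection on edges as well as vertices. Hence G1 ≅ G2.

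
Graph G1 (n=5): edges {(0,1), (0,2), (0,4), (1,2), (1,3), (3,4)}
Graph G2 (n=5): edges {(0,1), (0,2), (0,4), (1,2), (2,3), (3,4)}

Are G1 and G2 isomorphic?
Yes, isomorphic

The graphs are isomorphic.
One valid mapping φ: V(G1) → V(G2): 0→0, 1→2, 2→1, 3→3, 4→4

Verify φ preserves adjacency — for each edge of G1, its image is an edge of G2:
  (0,1) → (φ(0),φ(1)) = (0,2) ∈ E(G2) ✓
  (0,2) → (φ(0),φ(2)) = (0,1) ∈ E(G2) ✓
  (0,4) → (φ(0),φ(4)) = (0,4) ∈ E(G2) ✓
  (1,2) → (φ(1),φ(2)) = (1,2) ∈ E(G2) ✓
  (1,3) → (φ(1),φ(3)) = (2,3) ∈ E(G2) ✓
  (3,4) → (φ(3),φ(4)) = (3,4) ∈ E(G2) ✓
All 6 edges of G1 map to edges of G2, and |E(G1)| = |E(G2)| = 6, so φ is a bijection on edges as well as vertices. Hence G1 ≅ G2.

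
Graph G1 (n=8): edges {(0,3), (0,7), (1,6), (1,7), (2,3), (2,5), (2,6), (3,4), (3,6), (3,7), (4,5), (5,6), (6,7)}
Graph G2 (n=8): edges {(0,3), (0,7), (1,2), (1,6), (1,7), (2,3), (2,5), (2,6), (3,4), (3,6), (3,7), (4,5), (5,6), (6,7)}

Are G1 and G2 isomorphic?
No, not isomorphic

The graphs are NOT isomorphic.

Counting edges: G1 has 13 edge(s); G2 has 14 edge(s).
Edge count is an isomorphism invariant (a bijection on vertices induces a bijection on edges), so differing edge counts rule out isomorphism.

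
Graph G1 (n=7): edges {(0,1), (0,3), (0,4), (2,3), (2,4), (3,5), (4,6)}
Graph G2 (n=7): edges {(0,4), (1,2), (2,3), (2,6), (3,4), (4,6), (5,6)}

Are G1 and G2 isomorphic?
Yes, isomorphic

The graphs are isomorphic.
One valid mapping φ: V(G1) → V(G2): 0→6, 1→5, 2→3, 3→4, 4→2, 5→0, 6→1

Verify φ preserves adjacency — for each edge of G1, its image is an edge of G2:
  (0,1) → (φ(0),φ(1)) = (5,6) ∈ E(G2) ✓
  (0,3) → (φ(0),φ(3)) = (4,6) ∈ E(G2) ✓
  (0,4) → (φ(0),φ(4)) = (2,6) ∈ E(G2) ✓
  (2,3) → (φ(2),φ(3)) = (3,4) ∈ E(G2) ✓
  (2,4) → (φ(2),φ(4)) = (2,3) ∈ E(G2) ✓
  (3,5) → (φ(3),φ(5)) = (0,4) ∈ E(G2) ✓
  (4,6) → (φ(4),φ(6)) = (1,2) ∈ E(G2) ✓
All 7 edges of G1 map to edges of G2, and |E(G1)| = |E(G2)| = 7, so φ is a bijection on edges as well as vertices. Hence G1 ≅ G2.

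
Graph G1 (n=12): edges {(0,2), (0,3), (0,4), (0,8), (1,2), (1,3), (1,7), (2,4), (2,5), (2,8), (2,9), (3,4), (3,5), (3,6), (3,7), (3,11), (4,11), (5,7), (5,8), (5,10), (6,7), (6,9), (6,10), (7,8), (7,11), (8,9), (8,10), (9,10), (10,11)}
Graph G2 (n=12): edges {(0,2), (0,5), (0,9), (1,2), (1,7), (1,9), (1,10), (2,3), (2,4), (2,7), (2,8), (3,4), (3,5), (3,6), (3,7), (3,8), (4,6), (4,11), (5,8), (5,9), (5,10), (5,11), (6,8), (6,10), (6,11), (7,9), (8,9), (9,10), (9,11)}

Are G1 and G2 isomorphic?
Yes, isomorphic

The graphs are isomorphic.
One valid mapping φ: V(G1) → V(G2): 0→7, 1→0, 2→2, 3→9, 4→1, 5→8, 6→11, 7→5, 8→3, 9→4, 10→6, 11→10

Verify φ preserves adjacency — for each edge of G1, its image is an edge of G2:
  (0,2) → (φ(0),φ(2)) = (2,7) ∈ E(G2) ✓
  (0,3) → (φ(0),φ(3)) = (7,9) ∈ E(G2) ✓
  (0,4) → (φ(0),φ(4)) = (1,7) ∈ E(G2) ✓
  (0,8) → (φ(0),φ(8)) = (3,7) ∈ E(G2) ✓
  (1,2) → (φ(1),φ(2)) = (0,2) ∈ E(G2) ✓
  (1,3) → (φ(1),φ(3)) = (0,9) ∈ E(G2) ✓
  (1,7) → (φ(1),φ(7)) = (0,5) ∈ E(G2) ✓
  (2,4) → (φ(2),φ(4)) = (1,2) ∈ E(G2) ✓
  (2,5) → (φ(2),φ(5)) = (2,8) ∈ E(G2) ✓
  (2,8) → (φ(2),φ(8)) = (2,3) ∈ E(G2) ✓
  (2,9) → (φ(2),φ(9)) = (2,4) ∈ E(G2) ✓
  (3,4) → (φ(3),φ(4)) = (1,9) ∈ E(G2) ✓
  (3,5) → (φ(3),φ(5)) = (8,9) ∈ E(G2) ✓
  (3,6) → (φ(3),φ(6)) = (9,11) ∈ E(G2) ✓
  (3,7) → (φ(3),φ(7)) = (5,9) ∈ E(G2) ✓
  (3,11) → (φ(3),φ(11)) = (9,10) ∈ E(G2) ✓
  (4,11) → (φ(4),φ(11)) = (1,10) ∈ E(G2) ✓
  (5,7) → (φ(5),φ(7)) = (5,8) ∈ E(G2) ✓
  (5,8) → (φ(5),φ(8)) = (3,8) ∈ E(G2) ✓
  (5,10) → (φ(5),φ(10)) = (6,8) ∈ E(G2) ✓
  (6,7) → (φ(6),φ(7)) = (5,11) ∈ E(G2) ✓
  (6,9) → (φ(6),φ(9)) = (4,11) ∈ E(G2) ✓
  (6,10) → (φ(6),φ(10)) = (6,11) ∈ E(G2) ✓
  (7,8) → (φ(7),φ(8)) = (3,5) ∈ E(G2) ✓
  (7,11) → (φ(7),φ(11)) = (5,10) ∈ E(G2) ✓
  (8,9) → (φ(8),φ(9)) = (3,4) ∈ E(G2) ✓
  (8,10) → (φ(8),φ(10)) = (3,6) ∈ E(G2) ✓
  (9,10) → (φ(9),φ(10)) = (4,6) ∈ E(G2) ✓
  (10,11) → (φ(10),φ(11)) = (6,10) ∈ E(G2) ✓
All 29 edges of G1 map to edges of G2, and |E(G1)| = |E(G2)| = 29, so φ is a bijection on edges as well as vertices. Hence G1 ≅ G2.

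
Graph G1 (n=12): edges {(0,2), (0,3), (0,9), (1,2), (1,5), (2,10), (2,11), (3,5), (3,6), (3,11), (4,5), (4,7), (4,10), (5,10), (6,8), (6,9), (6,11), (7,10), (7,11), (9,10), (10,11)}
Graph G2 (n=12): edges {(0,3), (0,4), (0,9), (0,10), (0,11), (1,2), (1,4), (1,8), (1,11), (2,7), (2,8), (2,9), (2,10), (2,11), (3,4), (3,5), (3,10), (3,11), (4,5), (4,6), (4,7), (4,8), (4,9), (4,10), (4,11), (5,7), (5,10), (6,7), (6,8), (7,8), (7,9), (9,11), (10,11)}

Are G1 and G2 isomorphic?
No, not isomorphic

The graphs are NOT isomorphic.

Counting triangles (3-cliques): G1 has 5, G2 has 30.
Triangle count is an isomorphism invariant, so differing triangle counts rule out isomorphism.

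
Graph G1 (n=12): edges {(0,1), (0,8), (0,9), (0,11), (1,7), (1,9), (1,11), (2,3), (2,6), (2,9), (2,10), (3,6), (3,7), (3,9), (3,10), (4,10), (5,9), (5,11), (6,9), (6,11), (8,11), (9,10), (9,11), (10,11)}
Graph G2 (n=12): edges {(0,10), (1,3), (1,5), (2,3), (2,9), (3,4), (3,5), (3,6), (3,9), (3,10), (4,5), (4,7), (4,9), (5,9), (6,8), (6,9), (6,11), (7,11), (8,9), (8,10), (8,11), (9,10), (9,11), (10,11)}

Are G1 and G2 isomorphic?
Yes, isomorphic

The graphs are isomorphic.
One valid mapping φ: V(G1) → V(G2): 0→5, 1→4, 2→8, 3→11, 4→0, 5→2, 6→6, 7→7, 8→1, 9→9, 10→10, 11→3

Verify φ preserves adjacency — for each edge of G1, its image is an edge of G2:
  (0,1) → (φ(0),φ(1)) = (4,5) ∈ E(G2) ✓
  (0,8) → (φ(0),φ(8)) = (1,5) ∈ E(G2) ✓
  (0,9) → (φ(0),φ(9)) = (5,9) ∈ E(G2) ✓
  (0,11) → (φ(0),φ(11)) = (3,5) ∈ E(G2) ✓
  (1,7) → (φ(1),φ(7)) = (4,7) ∈ E(G2) ✓
  (1,9) → (φ(1),φ(9)) = (4,9) ∈ E(G2) ✓
  (1,11) → (φ(1),φ(11)) = (3,4) ∈ E(G2) ✓
  (2,3) → (φ(2),φ(3)) = (8,11) ∈ E(G2) ✓
  (2,6) → (φ(2),φ(6)) = (6,8) ∈ E(G2) ✓
  (2,9) → (φ(2),φ(9)) = (8,9) ∈ E(G2) ✓
  (2,10) → (φ(2),φ(10)) = (8,10) ∈ E(G2) ✓
  (3,6) → (φ(3),φ(6)) = (6,11) ∈ E(G2) ✓
  (3,7) → (φ(3),φ(7)) = (7,11) ∈ E(G2) ✓
  (3,9) → (φ(3),φ(9)) = (9,11) ∈ E(G2) ✓
  (3,10) → (φ(3),φ(10)) = (10,11) ∈ E(G2) ✓
  (4,10) → (φ(4),φ(10)) = (0,10) ∈ E(G2) ✓
  (5,9) → (φ(5),φ(9)) = (2,9) ∈ E(G2) ✓
  (5,11) → (φ(5),φ(11)) = (2,3) ∈ E(G2) ✓
  (6,9) → (φ(6),φ(9)) = (6,9) ∈ E(G2) ✓
  (6,11) → (φ(6),φ(11)) = (3,6) ∈ E(G2) ✓
  (8,11) → (φ(8),φ(11)) = (1,3) ∈ E(G2) ✓
  (9,10) → (φ(9),φ(10)) = (9,10) ∈ E(G2) ✓
  (9,11) → (φ(9),φ(11)) = (3,9) ∈ E(G2) ✓
  (10,11) → (φ(10),φ(11)) = (3,10) ∈ E(G2) ✓
All 24 edges of G1 map to edges of G2, and |E(G1)| = |E(G2)| = 24, so φ is a bijection on edges as well as vertices. Hence G1 ≅ G2.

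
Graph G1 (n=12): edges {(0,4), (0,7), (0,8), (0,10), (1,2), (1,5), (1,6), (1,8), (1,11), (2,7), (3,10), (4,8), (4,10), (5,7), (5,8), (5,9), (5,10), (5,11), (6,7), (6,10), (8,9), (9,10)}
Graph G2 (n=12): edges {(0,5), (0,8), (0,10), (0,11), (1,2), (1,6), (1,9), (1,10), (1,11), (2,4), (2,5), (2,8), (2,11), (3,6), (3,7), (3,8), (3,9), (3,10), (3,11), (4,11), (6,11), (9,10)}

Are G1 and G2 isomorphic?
Yes, isomorphic

The graphs are isomorphic.
One valid mapping φ: V(G1) → V(G2): 0→10, 1→2, 2→5, 3→7, 4→9, 5→11, 6→8, 7→0, 8→1, 9→6, 10→3, 11→4

Verify φ preserves adjacency — for each edge of G1, its image is an edge of G2:
  (0,4) → (φ(0),φ(4)) = (9,10) ∈ E(G2) ✓
  (0,7) → (φ(0),φ(7)) = (0,10) ∈ E(G2) ✓
  (0,8) → (φ(0),φ(8)) = (1,10) ∈ E(G2) ✓
  (0,10) → (φ(0),φ(10)) = (3,10) ∈ E(G2) ✓
  (1,2) → (φ(1),φ(2)) = (2,5) ∈ E(G2) ✓
  (1,5) → (φ(1),φ(5)) = (2,11) ∈ E(G2) ✓
  (1,6) → (φ(1),φ(6)) = (2,8) ∈ E(G2) ✓
  (1,8) → (φ(1),φ(8)) = (1,2) ∈ E(G2) ✓
  (1,11) → (φ(1),φ(11)) = (2,4) ∈ E(G2) ✓
  (2,7) → (φ(2),φ(7)) = (0,5) ∈ E(G2) ✓
  (3,10) → (φ(3),φ(10)) = (3,7) ∈ E(G2) ✓
  (4,8) → (φ(4),φ(8)) = (1,9) ∈ E(G2) ✓
  (4,10) → (φ(4),φ(10)) = (3,9) ∈ E(G2) ✓
  (5,7) → (φ(5),φ(7)) = (0,11) ∈ E(G2) ✓
  (5,8) → (φ(5),φ(8)) = (1,11) ∈ E(G2) ✓
  (5,9) → (φ(5),φ(9)) = (6,11) ∈ E(G2) ✓
  (5,10) → (φ(5),φ(10)) = (3,11) ∈ E(G2) ✓
  (5,11) → (φ(5),φ(11)) = (4,11) ∈ E(G2) ✓
  (6,7) → (φ(6),φ(7)) = (0,8) ∈ E(G2) ✓
  (6,10) → (φ(6),φ(10)) = (3,8) ∈ E(G2) ✓
  (8,9) → (φ(8),φ(9)) = (1,6) ∈ E(G2) ✓
  (9,10) → (φ(9),φ(10)) = (3,6) ∈ E(G2) ✓
All 22 edges of G1 map to edges of G2, and |E(G1)| = |E(G2)| = 22, so φ is a bijection on edges as well as vertices. Hence G1 ≅ G2.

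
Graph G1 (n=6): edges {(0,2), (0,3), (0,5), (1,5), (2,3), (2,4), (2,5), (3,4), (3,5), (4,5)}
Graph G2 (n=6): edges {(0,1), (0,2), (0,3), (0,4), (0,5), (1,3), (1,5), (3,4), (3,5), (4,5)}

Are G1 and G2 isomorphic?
Yes, isomorphic

The graphs are isomorphic.
One valid mapping φ: V(G1) → V(G2): 0→4, 1→2, 2→5, 3→3, 4→1, 5→0

Verify φ preserves adjacency — for each edge of G1, its image is an edge of G2:
  (0,2) → (φ(0),φ(2)) = (4,5) ∈ E(G2) ✓
  (0,3) → (φ(0),φ(3)) = (3,4) ∈ E(G2) ✓
  (0,5) → (φ(0),φ(5)) = (0,4) ∈ E(G2) ✓
  (1,5) → (φ(1),φ(5)) = (0,2) ∈ E(G2) ✓
  (2,3) → (φ(2),φ(3)) = (3,5) ∈ E(G2) ✓
  (2,4) → (φ(2),φ(4)) = (1,5) ∈ E(G2) ✓
  (2,5) → (φ(2),φ(5)) = (0,5) ∈ E(G2) ✓
  (3,4) → (φ(3),φ(4)) = (1,3) ∈ E(G2) ✓
  (3,5) → (φ(3),φ(5)) = (0,3) ∈ E(G2) ✓
  (4,5) → (φ(4),φ(5)) = (0,1) ∈ E(G2) ✓
All 10 edges of G1 map to edges of G2, and |E(G1)| = |E(G2)| = 10, so φ is a bijection on edges as well as vertices. Hence G1 ≅ G2.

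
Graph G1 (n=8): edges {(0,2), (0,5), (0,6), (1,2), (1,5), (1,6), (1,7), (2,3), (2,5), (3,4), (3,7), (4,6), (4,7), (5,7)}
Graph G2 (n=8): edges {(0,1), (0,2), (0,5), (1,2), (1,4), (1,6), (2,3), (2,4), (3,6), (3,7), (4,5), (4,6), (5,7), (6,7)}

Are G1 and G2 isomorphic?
Yes, isomorphic

The graphs are isomorphic.
One valid mapping φ: V(G1) → V(G2): 0→0, 1→4, 2→2, 3→3, 4→7, 5→1, 6→5, 7→6

Verify φ preserves adjacency — for each edge of G1, its image is an edge of G2:
  (0,2) → (φ(0),φ(2)) = (0,2) ∈ E(G2) ✓
  (0,5) → (φ(0),φ(5)) = (0,1) ∈ E(G2) ✓
  (0,6) → (φ(0),φ(6)) = (0,5) ∈ E(G2) ✓
  (1,2) → (φ(1),φ(2)) = (2,4) ∈ E(G2) ✓
  (1,5) → (φ(1),φ(5)) = (1,4) ∈ E(G2) ✓
  (1,6) → (φ(1),φ(6)) = (4,5) ∈ E(G2) ✓
  (1,7) → (φ(1),φ(7)) = (4,6) ∈ E(G2) ✓
  (2,3) → (φ(2),φ(3)) = (2,3) ∈ E(G2) ✓
  (2,5) → (φ(2),φ(5)) = (1,2) ∈ E(G2) ✓
  (3,4) → (φ(3),φ(4)) = (3,7) ∈ E(G2) ✓
  (3,7) → (φ(3),φ(7)) = (3,6) ∈ E(G2) ✓
  (4,6) → (φ(4),φ(6)) = (5,7) ∈ E(G2) ✓
  (4,7) → (φ(4),φ(7)) = (6,7) ∈ E(G2) ✓
  (5,7) → (φ(5),φ(7)) = (1,6) ∈ E(G2) ✓
All 14 edges of G1 map to edges of G2, and |E(G1)| = |E(G2)| = 14, so φ is a bijection on edges as well as vertices. Hence G1 ≅ G2.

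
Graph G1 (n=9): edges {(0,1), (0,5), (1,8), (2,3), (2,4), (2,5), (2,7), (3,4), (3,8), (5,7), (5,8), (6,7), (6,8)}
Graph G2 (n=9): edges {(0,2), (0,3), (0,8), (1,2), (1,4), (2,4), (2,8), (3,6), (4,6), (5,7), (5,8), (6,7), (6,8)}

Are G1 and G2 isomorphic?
Yes, isomorphic

The graphs are isomorphic.
One valid mapping φ: V(G1) → V(G2): 0→5, 1→7, 2→2, 3→4, 4→1, 5→8, 6→3, 7→0, 8→6

Verify φ preserves adjacency — for each edge of G1, its image is an edge of G2:
  (0,1) → (φ(0),φ(1)) = (5,7) ∈ E(G2) ✓
  (0,5) → (φ(0),φ(5)) = (5,8) ∈ E(G2) ✓
  (1,8) → (φ(1),φ(8)) = (6,7) ∈ E(G2) ✓
  (2,3) → (φ(2),φ(3)) = (2,4) ∈ E(G2) ✓
  (2,4) → (φ(2),φ(4)) = (1,2) ∈ E(G2) ✓
  (2,5) → (φ(2),φ(5)) = (2,8) ∈ E(G2) ✓
  (2,7) → (φ(2),φ(7)) = (0,2) ∈ E(G2) ✓
  (3,4) → (φ(3),φ(4)) = (1,4) ∈ E(G2) ✓
  (3,8) → (φ(3),φ(8)) = (4,6) ∈ E(G2) ✓
  (5,7) → (φ(5),φ(7)) = (0,8) ∈ E(G2) ✓
  (5,8) → (φ(5),φ(8)) = (6,8) ∈ E(G2) ✓
  (6,7) → (φ(6),φ(7)) = (0,3) ∈ E(G2) ✓
  (6,8) → (φ(6),φ(8)) = (3,6) ∈ E(G2) ✓
All 13 edges of G1 map to edges of G2, and |E(G1)| = |E(G2)| = 13, so φ is a bijection on edges as well as vertices. Hence G1 ≅ G2.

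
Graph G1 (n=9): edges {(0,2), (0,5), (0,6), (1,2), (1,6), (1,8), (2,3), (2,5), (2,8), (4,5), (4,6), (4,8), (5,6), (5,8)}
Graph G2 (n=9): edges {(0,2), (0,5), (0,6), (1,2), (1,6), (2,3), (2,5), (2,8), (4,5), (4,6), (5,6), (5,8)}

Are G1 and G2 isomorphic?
No, not isomorphic

The graphs are NOT isomorphic.

Counting edges: G1 has 14 edge(s); G2 has 12 edge(s).
Edge count is an isomorphism invariant (a bijection on vertices induces a bijection on edges), so differing edge counts rule out isomorphism.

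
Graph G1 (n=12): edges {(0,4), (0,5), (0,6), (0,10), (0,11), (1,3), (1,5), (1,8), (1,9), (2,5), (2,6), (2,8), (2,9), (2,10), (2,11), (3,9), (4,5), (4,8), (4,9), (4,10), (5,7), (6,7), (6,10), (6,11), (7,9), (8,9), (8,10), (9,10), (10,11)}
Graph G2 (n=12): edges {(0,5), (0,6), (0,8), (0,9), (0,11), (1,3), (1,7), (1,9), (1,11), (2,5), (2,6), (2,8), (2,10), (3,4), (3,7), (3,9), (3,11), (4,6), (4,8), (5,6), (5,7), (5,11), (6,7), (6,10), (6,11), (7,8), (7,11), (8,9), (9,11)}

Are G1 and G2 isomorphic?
Yes, isomorphic

The graphs are isomorphic.
One valid mapping φ: V(G1) → V(G2): 0→9, 1→2, 2→7, 3→10, 4→0, 5→8, 6→3, 7→4, 8→5, 9→6, 10→11, 11→1

Verify φ preserves adjacency — for each edge of G1, its image is an edge of G2:
  (0,4) → (φ(0),φ(4)) = (0,9) ∈ E(G2) ✓
  (0,5) → (φ(0),φ(5)) = (8,9) ∈ E(G2) ✓
  (0,6) → (φ(0),φ(6)) = (3,9) ∈ E(G2) ✓
  (0,10) → (φ(0),φ(10)) = (9,11) ∈ E(G2) ✓
  (0,11) → (φ(0),φ(11)) = (1,9) ∈ E(G2) ✓
  (1,3) → (φ(1),φ(3)) = (2,10) ∈ E(G2) ✓
  (1,5) → (φ(1),φ(5)) = (2,8) ∈ E(G2) ✓
  (1,8) → (φ(1),φ(8)) = (2,5) ∈ E(G2) ✓
  (1,9) → (φ(1),φ(9)) = (2,6) ∈ E(G2) ✓
  (2,5) → (φ(2),φ(5)) = (7,8) ∈ E(G2) ✓
  (2,6) → (φ(2),φ(6)) = (3,7) ∈ E(G2) ✓
  (2,8) → (φ(2),φ(8)) = (5,7) ∈ E(G2) ✓
  (2,9) → (φ(2),φ(9)) = (6,7) ∈ E(G2) ✓
  (2,10) → (φ(2),φ(10)) = (7,11) ∈ E(G2) ✓
  (2,11) → (φ(2),φ(11)) = (1,7) ∈ E(G2) ✓
  (3,9) → (φ(3),φ(9)) = (6,10) ∈ E(G2) ✓
  (4,5) → (φ(4),φ(5)) = (0,8) ∈ E(G2) ✓
  (4,8) → (φ(4),φ(8)) = (0,5) ∈ E(G2) ✓
  (4,9) → (φ(4),φ(9)) = (0,6) ∈ E(G2) ✓
  (4,10) → (φ(4),φ(10)) = (0,11) ∈ E(G2) ✓
  (5,7) → (φ(5),φ(7)) = (4,8) ∈ E(G2) ✓
  (6,7) → (φ(6),φ(7)) = (3,4) ∈ E(G2) ✓
  (6,10) → (φ(6),φ(10)) = (3,11) ∈ E(G2) ✓
  (6,11) → (φ(6),φ(11)) = (1,3) ∈ E(G2) ✓
  (7,9) → (φ(7),φ(9)) = (4,6) ∈ E(G2) ✓
  (8,9) → (φ(8),φ(9)) = (5,6) ∈ E(G2) ✓
  (8,10) → (φ(8),φ(10)) = (5,11) ∈ E(G2) ✓
  (9,10) → (φ(9),φ(10)) = (6,11) ∈ E(G2) ✓
  (10,11) → (φ(10),φ(11)) = (1,11) ∈ E(G2) ✓
All 29 edges of G1 map to edges of G2, and |E(G1)| = |E(G2)| = 29, so φ is a bijection on edges as well as vertices. Hence G1 ≅ G2.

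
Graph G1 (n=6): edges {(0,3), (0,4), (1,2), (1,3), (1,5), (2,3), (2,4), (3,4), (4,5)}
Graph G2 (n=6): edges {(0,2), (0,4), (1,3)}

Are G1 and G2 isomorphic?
No, not isomorphic

The graphs are NOT isomorphic.

Degrees in G1: deg(0)=2, deg(1)=3, deg(2)=3, deg(3)=4, deg(4)=4, deg(5)=2.
Sorted degree sequence of G1: [4, 4, 3, 3, 2, 2].
Degrees in G2: deg(0)=2, deg(1)=1, deg(2)=1, deg(3)=1, deg(4)=1, deg(5)=0.
Sorted degree sequence of G2: [2, 1, 1, 1, 1, 0].
The (sorted) degree sequence is an isomorphism invariant, so since G1 and G2 have different degree sequences they cannot be isomorphic.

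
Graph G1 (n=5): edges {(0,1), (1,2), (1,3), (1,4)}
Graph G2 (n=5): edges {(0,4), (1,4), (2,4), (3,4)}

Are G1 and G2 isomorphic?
Yes, isomorphic

The graphs are isomorphic.
One valid mapping φ: V(G1) → V(G2): 0→3, 1→4, 2→0, 3→1, 4→2

Verify φ preserves adjacency — for each edge of G1, its image is an edge of G2:
  (0,1) → (φ(0),φ(1)) = (3,4) ∈ E(G2) ✓
  (1,2) → (φ(1),φ(2)) = (0,4) ∈ E(G2) ✓
  (1,3) → (φ(1),φ(3)) = (1,4) ∈ E(G2) ✓
  (1,4) → (φ(1),φ(4)) = (2,4) ∈ E(G2) ✓
All 4 edges of G1 map to edges of G2, and |E(G1)| = |E(G2)| = 4, so φ is a bijection on edges as well as vertices. Hence G1 ≅ G2.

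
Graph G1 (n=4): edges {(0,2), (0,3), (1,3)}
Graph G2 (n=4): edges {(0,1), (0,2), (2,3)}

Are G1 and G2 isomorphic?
Yes, isomorphic

The graphs are isomorphic.
One valid mapping φ: V(G1) → V(G2): 0→2, 1→1, 2→3, 3→0

Verify φ preserves adjacency — for each edge of G1, its image is an edge of G2:
  (0,2) → (φ(0),φ(2)) = (2,3) ∈ E(G2) ✓
  (0,3) → (φ(0),φ(3)) = (0,2) ∈ E(G2) ✓
  (1,3) → (φ(1),φ(3)) = (0,1) ∈ E(G2) ✓
All 3 edges of G1 map to edges of G2, and |E(G1)| = |E(G2)| = 3, so φ is a bijection on edges as well as vertices. Hence G1 ≅ G2.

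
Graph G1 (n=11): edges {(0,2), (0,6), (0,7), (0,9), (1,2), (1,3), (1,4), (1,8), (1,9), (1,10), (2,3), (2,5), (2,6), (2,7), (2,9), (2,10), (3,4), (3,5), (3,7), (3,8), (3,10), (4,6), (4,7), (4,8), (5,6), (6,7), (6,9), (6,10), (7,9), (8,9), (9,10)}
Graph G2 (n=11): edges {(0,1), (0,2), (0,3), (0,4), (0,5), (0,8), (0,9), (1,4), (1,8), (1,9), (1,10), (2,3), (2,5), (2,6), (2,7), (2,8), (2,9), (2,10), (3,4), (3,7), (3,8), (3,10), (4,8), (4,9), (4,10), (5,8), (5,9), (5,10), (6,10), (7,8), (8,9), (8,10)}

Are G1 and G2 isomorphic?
No, not isomorphic

The graphs are NOT isomorphic.

Degrees in G1: deg(0)=4, deg(1)=6, deg(2)=8, deg(3)=7, deg(4)=5, deg(5)=3, deg(6)=7, deg(7)=6, deg(8)=4, deg(9)=7, deg(10)=5.
Sorted degree sequence of G1: [8, 7, 7, 7, 6, 6, 5, 5, 4, 4, 3].
Degrees in G2: deg(0)=7, deg(1)=5, deg(2)=8, deg(3)=6, deg(4)=6, deg(5)=5, deg(6)=2, deg(7)=3, deg(8)=9, deg(9)=6, deg(10)=7.
Sorted degree sequence of G2: [9, 8, 7, 7, 6, 6, 6, 5, 5, 3, 2].
The (sorted) degree sequence is an isomorphism invariant, so since G1 and G2 have different degree sequences they cannot be isomorphic.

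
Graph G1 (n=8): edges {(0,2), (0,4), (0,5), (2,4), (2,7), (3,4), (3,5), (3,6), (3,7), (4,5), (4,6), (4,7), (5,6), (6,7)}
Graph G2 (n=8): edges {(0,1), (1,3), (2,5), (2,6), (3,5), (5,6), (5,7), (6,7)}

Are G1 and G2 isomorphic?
No, not isomorphic

The graphs are NOT isomorphic.

Counting triangles (3-cliques): G1 has 10, G2 has 2.
Triangle count is an isomorphism invariant, so differing triangle counts rule out isomorphism.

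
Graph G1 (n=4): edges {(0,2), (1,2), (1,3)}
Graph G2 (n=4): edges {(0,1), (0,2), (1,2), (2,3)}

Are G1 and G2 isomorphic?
No, not isomorphic

The graphs are NOT isomorphic.

Degrees in G1: deg(0)=1, deg(1)=2, deg(2)=2, deg(3)=1.
Sorted degree sequence of G1: [2, 2, 1, 1].
Degrees in G2: deg(0)=2, deg(1)=2, deg(2)=3, deg(3)=1.
Sorted degree sequence of G2: [3, 2, 2, 1].
The (sorted) degree sequence is an isomorphism invariant, so since G1 and G2 have different degree sequences they cannot be isomorphic.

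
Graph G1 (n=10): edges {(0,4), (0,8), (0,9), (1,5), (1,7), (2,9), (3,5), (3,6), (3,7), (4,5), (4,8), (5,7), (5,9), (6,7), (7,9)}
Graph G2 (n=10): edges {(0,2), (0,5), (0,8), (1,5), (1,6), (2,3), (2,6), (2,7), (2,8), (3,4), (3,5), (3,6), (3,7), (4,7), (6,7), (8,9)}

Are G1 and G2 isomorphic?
No, not isomorphic

The graphs are NOT isomorphic.

Degrees in G1: deg(0)=3, deg(1)=2, deg(2)=1, deg(3)=3, deg(4)=3, deg(5)=5, deg(6)=2, deg(7)=5, deg(8)=2, deg(9)=4.
Sorted degree sequence of G1: [5, 5, 4, 3, 3, 3, 2, 2, 2, 1].
Degrees in G2: deg(0)=3, deg(1)=2, deg(2)=5, deg(3)=5, deg(4)=2, deg(5)=3, deg(6)=4, deg(7)=4, deg(8)=3, deg(9)=1.
Sorted degree sequence of G2: [5, 5, 4, 4, 3, 3, 3, 2, 2, 1].
The (sorted) degree sequence is an isomorphism invariant, so since G1 and G2 have different degree sequences they cannot be isomorphic.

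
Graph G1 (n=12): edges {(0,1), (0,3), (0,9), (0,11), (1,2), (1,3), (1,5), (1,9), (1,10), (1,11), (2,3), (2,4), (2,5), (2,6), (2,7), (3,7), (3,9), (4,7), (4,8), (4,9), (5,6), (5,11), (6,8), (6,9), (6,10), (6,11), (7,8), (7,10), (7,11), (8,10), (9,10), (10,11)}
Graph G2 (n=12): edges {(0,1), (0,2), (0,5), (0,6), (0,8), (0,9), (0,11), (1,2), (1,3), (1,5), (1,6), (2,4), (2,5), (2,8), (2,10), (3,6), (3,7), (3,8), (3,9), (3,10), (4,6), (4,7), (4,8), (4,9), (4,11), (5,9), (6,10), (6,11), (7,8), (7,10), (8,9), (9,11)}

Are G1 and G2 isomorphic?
Yes, isomorphic

The graphs are isomorphic.
One valid mapping φ: V(G1) → V(G2): 0→5, 1→0, 2→6, 3→1, 4→10, 5→11, 6→4, 7→3, 8→7, 9→2, 10→8, 11→9

Verify φ preserves adjacency — for each edge of G1, its image is an edge of G2:
  (0,1) → (φ(0),φ(1)) = (0,5) ∈ E(G2) ✓
  (0,3) → (φ(0),φ(3)) = (1,5) ∈ E(G2) ✓
  (0,9) → (φ(0),φ(9)) = (2,5) ∈ E(G2) ✓
  (0,11) → (φ(0),φ(11)) = (5,9) ∈ E(G2) ✓
  (1,2) → (φ(1),φ(2)) = (0,6) ∈ E(G2) ✓
  (1,3) → (φ(1),φ(3)) = (0,1) ∈ E(G2) ✓
  (1,5) → (φ(1),φ(5)) = (0,11) ∈ E(G2) ✓
  (1,9) → (φ(1),φ(9)) = (0,2) ∈ E(G2) ✓
  (1,10) → (φ(1),φ(10)) = (0,8) ∈ E(G2) ✓
  (1,11) → (φ(1),φ(11)) = (0,9) ∈ E(G2) ✓
  (2,3) → (φ(2),φ(3)) = (1,6) ∈ E(G2) ✓
  (2,4) → (φ(2),φ(4)) = (6,10) ∈ E(G2) ✓
  (2,5) → (φ(2),φ(5)) = (6,11) ∈ E(G2) ✓
  (2,6) → (φ(2),φ(6)) = (4,6) ∈ E(G2) ✓
  (2,7) → (φ(2),φ(7)) = (3,6) ∈ E(G2) ✓
  (3,7) → (φ(3),φ(7)) = (1,3) ∈ E(G2) ✓
  (3,9) → (φ(3),φ(9)) = (1,2) ∈ E(G2) ✓
  (4,7) → (φ(4),φ(7)) = (3,10) ∈ E(G2) ✓
  (4,8) → (φ(4),φ(8)) = (7,10) ∈ E(G2) ✓
  (4,9) → (φ(4),φ(9)) = (2,10) ∈ E(G2) ✓
  (5,6) → (φ(5),φ(6)) = (4,11) ∈ E(G2) ✓
  (5,11) → (φ(5),φ(11)) = (9,11) ∈ E(G2) ✓
  (6,8) → (φ(6),φ(8)) = (4,7) ∈ E(G2) ✓
  (6,9) → (φ(6),φ(9)) = (2,4) ∈ E(G2) ✓
  (6,10) → (φ(6),φ(10)) = (4,8) ∈ E(G2) ✓
  (6,11) → (φ(6),φ(11)) = (4,9) ∈ E(G2) ✓
  (7,8) → (φ(7),φ(8)) = (3,7) ∈ E(G2) ✓
  (7,10) → (φ(7),φ(10)) = (3,8) ∈ E(G2) ✓
  (7,11) → (φ(7),φ(11)) = (3,9) ∈ E(G2) ✓
  (8,10) → (φ(8),φ(10)) = (7,8) ∈ E(G2) ✓
  (9,10) → (φ(9),φ(10)) = (2,8) ∈ E(G2) ✓
  (10,11) → (φ(10),φ(11)) = (8,9) ∈ E(G2) ✓
All 32 edges of G1 map to edges of G2, and |E(G1)| = |E(G2)| = 32, so φ is a bijection on edges as well as vertices. Hence G1 ≅ G2.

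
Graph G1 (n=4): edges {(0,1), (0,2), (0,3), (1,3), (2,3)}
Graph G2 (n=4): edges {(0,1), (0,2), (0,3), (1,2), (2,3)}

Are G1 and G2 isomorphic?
Yes, isomorphic

The graphs are isomorphic.
One valid mapping φ: V(G1) → V(G2): 0→0, 1→1, 2→3, 3→2

Verify φ preserves adjacency — for each edge of G1, its image is an edge of G2:
  (0,1) → (φ(0),φ(1)) = (0,1) ∈ E(G2) ✓
  (0,2) → (φ(0),φ(2)) = (0,3) ∈ E(G2) ✓
  (0,3) → (φ(0),φ(3)) = (0,2) ∈ E(G2) ✓
  (1,3) → (φ(1),φ(3)) = (1,2) ∈ E(G2) ✓
  (2,3) → (φ(2),φ(3)) = (2,3) ∈ E(G2) ✓
All 5 edges of G1 map to edges of G2, and |E(G1)| = |E(G2)| = 5, so φ is a bijection on edges as well as vertices. Hence G1 ≅ G2.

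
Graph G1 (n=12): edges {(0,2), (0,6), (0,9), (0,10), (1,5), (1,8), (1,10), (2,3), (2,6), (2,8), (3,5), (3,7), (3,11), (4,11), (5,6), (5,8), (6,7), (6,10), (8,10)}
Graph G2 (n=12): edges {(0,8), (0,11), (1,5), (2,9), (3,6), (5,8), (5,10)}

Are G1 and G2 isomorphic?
No, not isomorphic

The graphs are NOT isomorphic.

Connected components of G1: 1 component(s) with vertex sets [[0, 1, 2, 3, 4, 5, 6, 7, 8, 9, 10, 11]], sizes [12].
Connected components of G2: 5 component(s) with vertex sets [[4], [7], [2, 9], [3, 6], [0, 1, 5, 8, 10, 11]], sizes [1, 1, 2, 2, 6].
The number of connected components (and the multiset of component sizes) is an isomorphism invariant — an isomorphism maps each component of G1 bijectively onto a component of G2. Since G1 has 1 component(s) and G2 has 5, they cannot be isomorphic.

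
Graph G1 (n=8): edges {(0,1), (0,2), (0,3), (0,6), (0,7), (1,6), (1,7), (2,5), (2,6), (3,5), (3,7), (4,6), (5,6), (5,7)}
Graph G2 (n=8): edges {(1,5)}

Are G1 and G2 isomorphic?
No, not isomorphic

The graphs are NOT isomorphic.

Connected components of G1: 1 component(s) with vertex sets [[0, 1, 2, 3, 4, 5, 6, 7]], sizes [8].
Connected components of G2: 7 component(s) with vertex sets [[0], [2], [3], [4], [6], [7], [1, 5]], sizes [1, 1, 1, 1, 1, 1, 2].
The number of connected components (and the multiset of component sizes) is an isomorphism invariant — an isomorphism maps each component of G1 bijectively onto a component of G2. Since G1 has 1 component(s) and G2 has 7, they cannot be isomorphic.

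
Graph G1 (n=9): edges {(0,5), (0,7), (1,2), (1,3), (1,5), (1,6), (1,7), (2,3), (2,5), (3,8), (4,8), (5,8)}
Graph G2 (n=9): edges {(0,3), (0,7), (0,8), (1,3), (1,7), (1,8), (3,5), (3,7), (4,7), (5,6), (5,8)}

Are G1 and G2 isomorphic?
No, not isomorphic

The graphs are NOT isomorphic.

Connected components of G1: 1 component(s) with vertex sets [[0, 1, 2, 3, 4, 5, 6, 7, 8]], sizes [9].
Connected components of G2: 2 component(s) with vertex sets [[2], [0, 1, 3, 4, 5, 6, 7, 8]], sizes [1, 8].
The number of connected components (and the multiset of component sizes) is an isomorphism invariant — an isomorphism maps each component of G1 bijectively onto a component of G2. Since G1 has 1 component(s) and G2 has 2, they cannot be isomorphic.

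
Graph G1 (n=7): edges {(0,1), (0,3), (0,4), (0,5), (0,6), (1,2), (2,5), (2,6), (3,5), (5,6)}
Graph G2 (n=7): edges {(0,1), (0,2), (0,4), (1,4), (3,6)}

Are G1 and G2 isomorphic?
No, not isomorphic

The graphs are NOT isomorphic.

Connected components of G1: 1 component(s) with vertex sets [[0, 1, 2, 3, 4, 5, 6]], sizes [7].
Connected components of G2: 3 component(s) with vertex sets [[5], [3, 6], [0, 1, 2, 4]], sizes [1, 2, 4].
The number of connected components (and the multiset of component sizes) is an isomorphism invariant — an isomorphism maps each component of G1 bijectively onto a component of G2. Since G1 has 1 component(s) and G2 has 3, they cannot be isomorphic.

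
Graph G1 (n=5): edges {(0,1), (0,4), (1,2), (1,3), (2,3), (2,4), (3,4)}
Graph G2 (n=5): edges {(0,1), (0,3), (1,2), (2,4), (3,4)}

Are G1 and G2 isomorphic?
No, not isomorphic

The graphs are NOT isomorphic.

Counting triangles (3-cliques): G1 has 2, G2 has 0.
Triangle count is an isomorphism invariant, so differing triangle counts rule out isomorphism.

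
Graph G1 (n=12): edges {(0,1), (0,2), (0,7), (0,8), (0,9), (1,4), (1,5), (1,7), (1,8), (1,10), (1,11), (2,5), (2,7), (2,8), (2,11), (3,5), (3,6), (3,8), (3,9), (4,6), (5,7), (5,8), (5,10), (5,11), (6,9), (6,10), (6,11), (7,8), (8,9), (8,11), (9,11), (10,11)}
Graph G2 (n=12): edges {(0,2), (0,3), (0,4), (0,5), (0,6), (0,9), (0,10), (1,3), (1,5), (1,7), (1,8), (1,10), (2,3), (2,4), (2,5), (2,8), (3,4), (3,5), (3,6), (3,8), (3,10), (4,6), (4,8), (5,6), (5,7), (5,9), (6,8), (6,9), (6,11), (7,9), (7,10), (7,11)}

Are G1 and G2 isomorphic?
Yes, isomorphic

The graphs are isomorphic.
One valid mapping φ: V(G1) → V(G2): 0→8, 1→6, 2→2, 3→10, 4→11, 5→0, 6→7, 7→4, 8→3, 9→1, 10→9, 11→5

Verify φ preserves adjacency — for each edge of G1, its image is an edge of G2:
  (0,1) → (φ(0),φ(1)) = (6,8) ∈ E(G2) ✓
  (0,2) → (φ(0),φ(2)) = (2,8) ∈ E(G2) ✓
  (0,7) → (φ(0),φ(7)) = (4,8) ∈ E(G2) ✓
  (0,8) → (φ(0),φ(8)) = (3,8) ∈ E(G2) ✓
  (0,9) → (φ(0),φ(9)) = (1,8) ∈ E(G2) ✓
  (1,4) → (φ(1),φ(4)) = (6,11) ∈ E(G2) ✓
  (1,5) → (φ(1),φ(5)) = (0,6) ∈ E(G2) ✓
  (1,7) → (φ(1),φ(7)) = (4,6) ∈ E(G2) ✓
  (1,8) → (φ(1),φ(8)) = (3,6) ∈ E(G2) ✓
  (1,10) → (φ(1),φ(10)) = (6,9) ∈ E(G2) ✓
  (1,11) → (φ(1),φ(11)) = (5,6) ∈ E(G2) ✓
  (2,5) → (φ(2),φ(5)) = (0,2) ∈ E(G2) ✓
  (2,7) → (φ(2),φ(7)) = (2,4) ∈ E(G2) ✓
  (2,8) → (φ(2),φ(8)) = (2,3) ∈ E(G2) ✓
  (2,11) → (φ(2),φ(11)) = (2,5) ∈ E(G2) ✓
  (3,5) → (φ(3),φ(5)) = (0,10) ∈ E(G2) ✓
  (3,6) → (φ(3),φ(6)) = (7,10) ∈ E(G2) ✓
  (3,8) → (φ(3),φ(8)) = (3,10) ∈ E(G2) ✓
  (3,9) → (φ(3),φ(9)) = (1,10) ∈ E(G2) ✓
  (4,6) → (φ(4),φ(6)) = (7,11) ∈ E(G2) ✓
  (5,7) → (φ(5),φ(7)) = (0,4) ∈ E(G2) ✓
  (5,8) → (φ(5),φ(8)) = (0,3) ∈ E(G2) ✓
  (5,10) → (φ(5),φ(10)) = (0,9) ∈ E(G2) ✓
  (5,11) → (φ(5),φ(11)) = (0,5) ∈ E(G2) ✓
  (6,9) → (φ(6),φ(9)) = (1,7) ∈ E(G2) ✓
  (6,10) → (φ(6),φ(10)) = (7,9) ∈ E(G2) ✓
  (6,11) → (φ(6),φ(11)) = (5,7) ∈ E(G2) ✓
  (7,8) → (φ(7),φ(8)) = (3,4) ∈ E(G2) ✓
  (8,9) → (φ(8),φ(9)) = (1,3) ∈ E(G2) ✓
  (8,11) → (φ(8),φ(11)) = (3,5) ∈ E(G2) ✓
  (9,11) → (φ(9),φ(11)) = (1,5) ∈ E(G2) ✓
  (10,11) → (φ(10),φ(11)) = (5,9) ∈ E(G2) ✓
All 32 edges of G1 map to edges of G2, and |E(G1)| = |E(G2)| = 32, so φ is a bijection on edges as well as vertices. Hence G1 ≅ G2.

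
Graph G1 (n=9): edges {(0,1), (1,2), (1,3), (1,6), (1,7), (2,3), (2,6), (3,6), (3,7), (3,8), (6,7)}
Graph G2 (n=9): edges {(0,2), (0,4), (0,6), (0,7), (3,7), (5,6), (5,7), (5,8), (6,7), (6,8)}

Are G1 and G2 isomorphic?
No, not isomorphic

The graphs are NOT isomorphic.

Connected components of G1: 3 component(s) with vertex sets [[4], [5], [0, 1, 2, 3, 6, 7, 8]], sizes [1, 1, 7].
Connected components of G2: 2 component(s) with vertex sets [[1], [0, 2, 3, 4, 5, 6, 7, 8]], sizes [1, 8].
The number of connected components (and the multiset of component sizes) is an isomorphism invariant — an isomorphism maps each component of G1 bijectively onto a component of G2. Since G1 has 3 component(s) and G2 has 2, they cannot be isomorphic.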